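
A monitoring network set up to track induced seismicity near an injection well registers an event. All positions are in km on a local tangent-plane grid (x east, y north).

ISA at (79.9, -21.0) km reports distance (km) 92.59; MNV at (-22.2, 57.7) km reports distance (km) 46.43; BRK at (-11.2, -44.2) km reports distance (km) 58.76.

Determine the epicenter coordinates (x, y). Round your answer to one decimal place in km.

Circle about each station: (x − 79.9)² + (y + 21.0)² = 92.59²; (x + 22.2)² + (y − 57.7)² = 46.43²; (x + 11.2)² + (y + 44.2)² = 58.76².
Subtracting pairs of circle equations eliminates x²+y² and gives linear equations (the radical axes):
-204.2 x + 157.4 y = 3414.28
-182.2 x − 46.4 y = 374.24
Solving the 2×2 system: x ≈ -5.7, y ≈ 14.3 km.
Check against ISA (with the unrounded x, y): √((x − 79.9)²+(y + 21.0)²) = 92.59 ≈ 92.59 km. ✓

x ≈ -5.7 km, y ≈ 14.3 km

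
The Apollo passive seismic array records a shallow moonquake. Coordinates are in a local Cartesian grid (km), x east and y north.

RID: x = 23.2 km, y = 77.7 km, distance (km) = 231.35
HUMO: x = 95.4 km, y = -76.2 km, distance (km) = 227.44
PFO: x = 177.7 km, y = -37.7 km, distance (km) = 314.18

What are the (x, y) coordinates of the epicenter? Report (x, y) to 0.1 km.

Circle about each station: (x − 23.2)² + (y − 77.7)² = 231.35²; (x − 95.4)² + (y + 76.2)² = 227.44²; (x − 177.7)² + (y + 37.7)² = 314.18².
Subtracting pairs of circle equations eliminates x²+y² and gives linear equations (the radical axes):
144.4 x − 307.8 y = 10125.94
309.0 x − 230.8 y = -18763.20
Solving the 2×2 system: x ≈ -131.3, y ≈ -94.5 km.
Check against RID (with the unrounded x, y): √((x − 23.2)²+(y − 77.7)²) = 231.35 ≈ 231.35 km. ✓

-131.3 km east, -94.5 km north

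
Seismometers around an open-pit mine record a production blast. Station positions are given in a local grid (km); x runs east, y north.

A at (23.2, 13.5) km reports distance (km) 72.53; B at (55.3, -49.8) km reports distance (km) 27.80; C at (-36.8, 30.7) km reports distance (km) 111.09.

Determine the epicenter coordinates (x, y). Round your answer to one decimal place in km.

(29.0, -58.8)

Circle about each station: (x − 23.2)² + (y − 13.5)² = 72.53²; (x − 55.3)² + (y + 49.8)² = 27.80²; (x + 36.8)² + (y − 30.7)² = 111.09².
Subtracting pairs of circle equations eliminates x²+y² and gives linear equations (the radical axes):
64.2 x − 126.6 y = 9305.40
-120.0 x + 34.4 y = -5504.15
Solving the 2×2 system: x ≈ 29.0, y ≈ -58.8 km.
Check against A (with the unrounded x, y): √((x − 23.2)²+(y − 13.5)²) = 72.52 ≈ 72.53 km. ✓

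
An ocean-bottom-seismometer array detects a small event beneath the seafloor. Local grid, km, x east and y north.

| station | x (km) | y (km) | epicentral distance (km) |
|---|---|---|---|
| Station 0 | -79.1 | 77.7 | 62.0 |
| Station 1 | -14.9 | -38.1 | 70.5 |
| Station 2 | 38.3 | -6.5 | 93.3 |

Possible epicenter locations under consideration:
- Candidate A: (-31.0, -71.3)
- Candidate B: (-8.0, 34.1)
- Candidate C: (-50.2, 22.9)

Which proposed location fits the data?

Candidate C

For each candidate, compare |candidate − station| to the reported distance:
Candidate A: residuals Station 0 94.6, Station 1 33.6, Station 2 1.6 → max 94.6 km
Candidate B: residuals Station 0 21.4, Station 1 2.0, Station 2 31.7 → max 31.7 km
Candidate C: residuals Station 0 0.0, Station 1 0.0, Station 2 0.0 → max 0.0 km
Only Candidate C has all residuals ≈ 0.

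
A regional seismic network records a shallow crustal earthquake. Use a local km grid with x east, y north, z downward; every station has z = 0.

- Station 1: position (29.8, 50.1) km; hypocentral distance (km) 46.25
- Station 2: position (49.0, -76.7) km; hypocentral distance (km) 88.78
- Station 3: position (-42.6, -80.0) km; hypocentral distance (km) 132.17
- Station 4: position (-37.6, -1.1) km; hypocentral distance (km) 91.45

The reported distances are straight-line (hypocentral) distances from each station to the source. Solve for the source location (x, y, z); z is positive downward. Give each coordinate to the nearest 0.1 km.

Each station gives a sphere (x−x_i)² + (y−y_i)² + z² = d_i² (stations at z=0).
Subtracting the Station 1 sphere from Station 2 and Station 3: z² cancels, leaving linear equations in x and y:
38.4 x − 253.6 y = -856.99
-144.8 x − 260.2 y = -10513.14
Solving: x ≈ 52.301, y ≈ 11.299 km (keep extra digits for the depth step; rounded: 52.3, 11.3).
Then from the Station 1 sphere: z² = 46.25² − (x − 29.8)² − (y − 50.1)² with x = 52.301, y = 11.299, so z ≈ 11.281 ≈ 11.3 km.

(52.3, 11.3, 11.3)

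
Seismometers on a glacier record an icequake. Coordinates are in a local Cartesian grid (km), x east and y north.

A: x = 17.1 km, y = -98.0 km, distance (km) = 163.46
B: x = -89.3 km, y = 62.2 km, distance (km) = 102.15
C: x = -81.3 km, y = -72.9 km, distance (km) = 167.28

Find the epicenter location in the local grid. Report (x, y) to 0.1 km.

Circle about each station: (x − 17.1)² + (y + 98.0)² = 163.46²; (x + 89.3)² + (y − 62.2)² = 102.15²; (x + 81.3)² + (y + 72.9)² = 167.28².
Subtracting the A equation from the B and C equations removes the quadratic terms:
-212.8 x + 320.4 y = 18231.47
-196.8 x + 50.2 y = 764.26
Solving the 2×2 system: x ≈ 12.8, y ≈ 65.4 km.

(12.8, 65.4)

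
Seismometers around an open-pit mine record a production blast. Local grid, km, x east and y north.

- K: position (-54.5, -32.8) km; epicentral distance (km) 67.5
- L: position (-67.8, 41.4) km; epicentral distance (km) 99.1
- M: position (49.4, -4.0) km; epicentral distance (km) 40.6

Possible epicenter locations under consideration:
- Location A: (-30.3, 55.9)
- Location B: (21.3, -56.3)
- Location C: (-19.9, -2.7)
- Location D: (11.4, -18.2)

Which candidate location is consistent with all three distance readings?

For each candidate, compare |candidate − station| to the reported distance:
Location A: residuals K 24.4, L 58.9, M 59.1 → max 59.1 km
Location B: residuals K 11.9, L 33.1, M 18.8 → max 33.1 km
Location C: residuals K 21.6, L 34.0, M 28.7 → max 34.0 km
Location D: residuals K 0.0, L 0.0, M 0.0 → max 0.0 km
Only Location D has all residuals ≈ 0.

Location D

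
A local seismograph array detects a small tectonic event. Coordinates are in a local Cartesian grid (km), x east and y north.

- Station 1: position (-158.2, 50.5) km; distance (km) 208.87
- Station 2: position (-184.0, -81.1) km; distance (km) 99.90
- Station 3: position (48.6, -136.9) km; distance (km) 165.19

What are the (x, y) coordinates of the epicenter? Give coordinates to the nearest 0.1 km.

Circle about each station: (x + 158.2)² + (y − 50.5)² = 208.87²; (x + 184.0)² + (y + 81.1)² = 99.90²; (x − 48.6)² + (y + 136.9)² = 165.19².
Subtracting the Station 1 equation from the Station 2 and Station 3 equations removes the quadratic terms:
-51.6 x − 263.2 y = 46502.39
413.6 x − 374.8 y = 9865.02
Solving the 2×2 system: x ≈ -115.7, y ≈ -154.0 km.

x ≈ -115.7 km, y ≈ -154.0 km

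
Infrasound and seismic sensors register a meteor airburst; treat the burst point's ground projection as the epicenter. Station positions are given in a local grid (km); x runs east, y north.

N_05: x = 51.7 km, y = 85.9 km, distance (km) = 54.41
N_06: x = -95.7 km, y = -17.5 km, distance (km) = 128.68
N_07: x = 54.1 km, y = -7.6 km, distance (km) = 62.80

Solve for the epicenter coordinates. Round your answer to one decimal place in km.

Circle about each station: (x − 51.7)² + (y − 85.9)² = 54.41²; (x + 95.7)² + (y + 17.5)² = 128.68²; (x − 54.1)² + (y + 7.6)² = 62.80².
Subtracting the N_05 equation from the N_06 and N_07 equations removes the quadratic terms:
-294.8 x − 206.8 y = -14185.05
4.8 x − 187.0 y = -8050.52
Solving the 2×2 system: x ≈ 17.6, y ≈ 43.5 km.
Check against N_05 (with the unrounded x, y): √((x − 51.7)²+(y − 85.9)²) = 54.41 ≈ 54.41 km. ✓

(17.6, 43.5)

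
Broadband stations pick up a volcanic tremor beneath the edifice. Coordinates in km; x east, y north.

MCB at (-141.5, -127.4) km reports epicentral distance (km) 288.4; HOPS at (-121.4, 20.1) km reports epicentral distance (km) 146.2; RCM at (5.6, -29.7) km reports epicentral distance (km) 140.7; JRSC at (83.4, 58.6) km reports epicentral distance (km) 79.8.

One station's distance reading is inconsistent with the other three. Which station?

HOPS

Solve using three stations at a time. Using MCB, RCM, JRSC (subtract circle equations pairwise → linear system) gives (x, y) ≈ (22.1, 110.2).
Distances from that point to each station vs reported:
  MCB: calculated 288.5 vs reported 288.4 → residual 0.1 km
  HOPS: calculated 169.5 vs reported 146.2 → residual 23.3 km
  RCM: calculated 140.9 vs reported 140.7 → residual 0.2 km
  JRSC: calculated 80.2 vs reported 79.8 → residual 0.4 km
MCB, RCM, JRSC are mutually consistent (residuals ≈ 0); HOPS is off by 23.3 km.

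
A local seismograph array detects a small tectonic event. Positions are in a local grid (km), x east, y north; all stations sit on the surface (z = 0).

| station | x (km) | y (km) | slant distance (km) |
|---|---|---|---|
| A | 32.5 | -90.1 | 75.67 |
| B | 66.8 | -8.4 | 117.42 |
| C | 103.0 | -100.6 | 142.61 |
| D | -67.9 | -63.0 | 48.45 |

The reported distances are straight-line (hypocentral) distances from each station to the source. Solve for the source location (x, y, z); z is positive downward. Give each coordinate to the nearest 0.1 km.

(-31.3, -64.6, 31.7)

Each station gives a sphere (x−x_i)² + (y−y_i)² + z² = d_i² (stations at z=0).
Subtracting the A sphere from B and C: z² cancels, leaving linear equations in x and y:
68.6 x + 163.4 y = -12702.97
141.0 x − 21.0 y = -3056.56
Solving: x ≈ -31.299, y ≈ -64.601 km (keep extra digits for the depth step; rounded: -31.3, -64.6).
Then from the A sphere: z² = 75.67² − (x − 32.5)² − (y + 90.1)² with x = -31.299, y = -64.601, so z ≈ 31.709 ≈ 31.7 km.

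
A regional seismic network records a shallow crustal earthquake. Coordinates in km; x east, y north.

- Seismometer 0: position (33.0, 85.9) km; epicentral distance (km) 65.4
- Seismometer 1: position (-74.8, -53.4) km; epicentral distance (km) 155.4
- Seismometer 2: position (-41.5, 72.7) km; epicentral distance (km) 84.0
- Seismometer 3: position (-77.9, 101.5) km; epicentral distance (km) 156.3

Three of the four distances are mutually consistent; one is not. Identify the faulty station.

Seismometer 2

Solve using three stations at a time. Using Seismometer 0, Seismometer 1, Seismometer 3 (subtract circle equations pairwise → linear system) gives (x, y) ≈ (58.9, 25.9).
Distances from that point to each station vs reported:
  Seismometer 0: calculated 65.4 vs reported 65.4 → residual 0.0 km
  Seismometer 1: calculated 155.4 vs reported 155.4 → residual 0.0 km
  Seismometer 2: calculated 110.8 vs reported 84.0 → residual 26.8 km
  Seismometer 3: calculated 156.3 vs reported 156.3 → residual 0.0 km
Seismometer 0, Seismometer 1, Seismometer 3 are mutually consistent (residuals ≈ 0); Seismometer 2 is off by 26.8 km.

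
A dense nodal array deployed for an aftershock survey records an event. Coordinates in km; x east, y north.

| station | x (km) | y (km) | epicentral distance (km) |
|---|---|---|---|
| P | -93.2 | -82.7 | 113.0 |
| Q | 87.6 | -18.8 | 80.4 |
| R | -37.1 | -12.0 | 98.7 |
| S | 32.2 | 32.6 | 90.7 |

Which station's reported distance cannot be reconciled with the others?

R

Solve using three stations at a time. Using P, Q, S (subtract circle equations pairwise → linear system) gives (x, y) ≈ (16.8, -56.7).
Distances from that point to each station vs reported:
  P: calculated 113.0 vs reported 113.0 → residual 0.0 km
  Q: calculated 80.4 vs reported 80.4 → residual 0.0 km
  R: calculated 70.0 vs reported 98.7 → residual 28.7 km
  S: calculated 90.7 vs reported 90.7 → residual 0.0 km
P, Q, S are mutually consistent (residuals ≈ 0); R is off by 28.7 km.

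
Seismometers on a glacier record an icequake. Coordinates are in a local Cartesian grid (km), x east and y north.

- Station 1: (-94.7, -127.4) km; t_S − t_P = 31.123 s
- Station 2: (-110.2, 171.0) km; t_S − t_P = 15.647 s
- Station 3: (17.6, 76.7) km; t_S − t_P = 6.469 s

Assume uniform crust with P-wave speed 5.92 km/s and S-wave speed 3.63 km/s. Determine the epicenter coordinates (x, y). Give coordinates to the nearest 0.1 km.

32.3 km east, 135.6 km north

Distance from S−P lag: d = Δt · v_P v_S / (v_P − v_S) = Δt · (5.92·3.63)/(5.92−3.63) ≈ 9.3841·Δt.
So d_Station 1 = 292.06, d_Station 2 = 146.83, d_Station 3 = 60.71 km.
Circle about each station: (x + 94.7)² + (y + 127.4)² = 292.06²; (x + 110.2)² + (y − 171.0)² = 146.83²; (x − 17.6)² + (y − 76.7)² = 60.71².
Subtracting the Station 1 equation from the Station 2 and Station 3 equations removes the quadratic terms:
-31.0 x + 596.8 y = 79926.18
224.6 x + 408.2 y = 62607.14
Solving the 2×2 system: x ≈ 32.3, y ≈ 135.6 km.
Check against Station 1 (with the unrounded x, y): √((x + 94.7)²+(y + 127.4)²) = 292.06 ≈ 292.06 km. ✓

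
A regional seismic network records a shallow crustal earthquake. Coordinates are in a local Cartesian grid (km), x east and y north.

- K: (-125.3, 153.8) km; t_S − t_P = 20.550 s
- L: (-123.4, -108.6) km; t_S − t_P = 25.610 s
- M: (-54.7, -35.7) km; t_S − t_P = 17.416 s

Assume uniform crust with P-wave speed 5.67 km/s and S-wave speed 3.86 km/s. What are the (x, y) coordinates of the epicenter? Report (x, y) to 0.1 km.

x ≈ 114.7 km, y ≈ 89.4 km

Distance from S−P lag: d = Δt · v_P v_S / (v_P − v_S) = Δt · (5.67·3.86)/(5.67−3.86) ≈ 12.0918·Δt.
So d_K = 248.49, d_L = 309.67, d_M = 210.59 km.
Circle about each station: (x + 125.3)² + (y − 153.8)² = 248.49²; (x + 123.4)² + (y + 108.6)² = 309.67²; (x + 54.7)² + (y + 35.7)² = 210.59².
Subtracting pairs of circle equations eliminates x²+y² and gives linear equations (the radical axes):
3.8 x − 524.8 y = -46481.24
141.2 x − 379.0 y = -17688.82
Solving the 2×2 system: x ≈ 114.7, y ≈ 89.4 km.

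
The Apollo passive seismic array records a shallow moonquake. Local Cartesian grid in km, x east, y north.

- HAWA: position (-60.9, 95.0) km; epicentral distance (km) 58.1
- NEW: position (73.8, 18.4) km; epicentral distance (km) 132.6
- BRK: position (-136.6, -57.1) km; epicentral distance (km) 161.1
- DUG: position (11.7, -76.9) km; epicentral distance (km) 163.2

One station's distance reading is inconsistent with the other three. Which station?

Solve using three stations at a time. Using NEW, BRK, DUG (subtract circle equations pairwise → linear system) gives (x, y) ≈ (-45.7, 75.9).
Distances from that point to each station vs reported:
  HAWA: calculated 24.5 vs reported 58.1 → residual 33.6 km
  NEW: calculated 132.6 vs reported 132.6 → residual 0.0 km
  BRK: calculated 161.1 vs reported 161.1 → residual 0.0 km
  DUG: calculated 163.2 vs reported 163.2 → residual 0.0 km
NEW, BRK, DUG are mutually consistent (residuals ≈ 0); HAWA is off by 33.6 km.

HAWA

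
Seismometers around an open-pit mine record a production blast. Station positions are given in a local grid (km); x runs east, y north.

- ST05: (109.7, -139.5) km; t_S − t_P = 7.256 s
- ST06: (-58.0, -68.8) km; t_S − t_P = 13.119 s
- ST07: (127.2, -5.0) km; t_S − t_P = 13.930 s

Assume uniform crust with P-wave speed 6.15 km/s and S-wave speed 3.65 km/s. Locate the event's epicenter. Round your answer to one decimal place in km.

(53.7, -106.2)

Distance from S−P lag: d = Δt · v_P v_S / (v_P − v_S) = Δt · (6.15·3.65)/(6.15−3.65) ≈ 8.9790·Δt.
So d_ST05 = 65.15, d_ST06 = 117.80, d_ST07 = 125.08 km.
Circle about each station: (x − 109.7)² + (y + 139.5)² = 65.15²; (x + 58.0)² + (y + 68.8)² = 117.80²; (x − 127.2)² + (y + 5.0)² = 125.08².
Subtracting the ST05 equation from the ST06 and ST07 equations removes the quadratic terms:
-335.4 x + 141.4 y = -33029.22
35.0 x + 269.0 y = -26689.98
Solving the 2×2 system: x ≈ 53.7, y ≈ -106.2 km.
Check against ST05 (with the unrounded x, y): √((x − 109.7)²+(y + 139.5)²) = 65.15 ≈ 65.15 km. ✓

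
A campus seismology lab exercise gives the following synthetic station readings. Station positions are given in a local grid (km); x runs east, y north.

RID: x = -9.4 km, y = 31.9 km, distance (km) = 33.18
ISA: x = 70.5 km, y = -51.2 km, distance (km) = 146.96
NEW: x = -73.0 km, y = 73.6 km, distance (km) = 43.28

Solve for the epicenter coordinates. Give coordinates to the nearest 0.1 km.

-39.1 km east, 46.7 km north

Circle about each station: (x + 9.4)² + (y − 31.9)² = 33.18²; (x − 70.5)² + (y + 51.2)² = 146.96²; (x + 73.0)² + (y − 73.6)² = 43.28².
Subtracting pairs of circle equations eliminates x²+y² and gives linear equations (the radical axes):
159.8 x − 166.2 y = -14010.61
-127.2 x + 83.4 y = 8867.74
Solving the 2×2 system: x ≈ -39.1, y ≈ 46.7 km.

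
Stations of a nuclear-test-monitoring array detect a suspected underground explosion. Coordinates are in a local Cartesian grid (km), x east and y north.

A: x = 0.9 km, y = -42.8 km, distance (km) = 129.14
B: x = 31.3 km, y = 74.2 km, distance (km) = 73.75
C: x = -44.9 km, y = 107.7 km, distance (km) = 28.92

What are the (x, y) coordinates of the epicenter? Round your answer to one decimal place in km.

-42.3 km east, 78.9 km north

Circle about each station: (x − 0.9)² + (y + 42.8)² = 129.14²; (x − 31.3)² + (y − 74.2)² = 73.75²; (x + 44.9)² + (y − 107.7)² = 28.92².
Subtracting the A equation from the B and C equations removes the quadratic terms:
60.8 x + 234.0 y = 15890.76
-91.6 x + 301.0 y = 27623.42
Solving the 2×2 system: x ≈ -42.3, y ≈ 78.9 km.
Check against A (with the unrounded x, y): √((x − 0.9)²+(y + 42.8)²) = 129.14 ≈ 129.14 km. ✓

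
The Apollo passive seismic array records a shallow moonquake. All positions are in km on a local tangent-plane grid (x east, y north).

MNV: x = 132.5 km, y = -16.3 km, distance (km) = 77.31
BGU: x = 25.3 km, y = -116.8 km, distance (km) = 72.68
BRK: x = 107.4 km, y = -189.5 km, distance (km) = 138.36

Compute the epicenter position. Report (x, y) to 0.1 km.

(66.9, -57.2)

Circle about each station: (x − 132.5)² + (y + 16.3)² = 77.31²; (x − 25.3)² + (y + 116.8)² = 72.68²; (x − 107.4)² + (y + 189.5)² = 138.36².
Subtracting pairs of circle equations eliminates x²+y² and gives linear equations (the radical axes):
-214.4 x − 201.0 y = -2845.16
-50.2 x − 346.4 y = 16456.42
Solving the 2×2 system: x ≈ 66.9, y ≈ -57.2 km.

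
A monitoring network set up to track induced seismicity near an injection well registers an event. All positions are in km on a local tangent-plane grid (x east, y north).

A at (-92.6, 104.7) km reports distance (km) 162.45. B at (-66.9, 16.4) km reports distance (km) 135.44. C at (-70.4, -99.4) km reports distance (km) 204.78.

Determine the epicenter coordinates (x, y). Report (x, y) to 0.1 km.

(62.5, 56.4)

Circle about each station: (x + 92.6)² + (y − 104.7)² = 162.45²; (x + 66.9)² + (y − 16.4)² = 135.44²; (x + 70.4)² + (y + 99.4)² = 204.78².
Subtracting the A equation from the B and C equations removes the quadratic terms:
51.4 x − 176.6 y = -6746.27
44.4 x − 408.2 y = -20245.18
Solving the 2×2 system: x ≈ 62.5, y ≈ 56.4 km.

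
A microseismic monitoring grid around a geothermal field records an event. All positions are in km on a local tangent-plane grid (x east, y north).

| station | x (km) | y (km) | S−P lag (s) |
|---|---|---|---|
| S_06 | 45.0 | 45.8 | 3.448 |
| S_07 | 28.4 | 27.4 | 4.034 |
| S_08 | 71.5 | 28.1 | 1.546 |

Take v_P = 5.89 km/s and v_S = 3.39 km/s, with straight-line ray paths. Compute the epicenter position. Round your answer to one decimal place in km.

Distance from S−P lag: d = Δt · v_P v_S / (v_P − v_S) = Δt · (5.89·3.39)/(5.89−3.39) ≈ 7.9868·Δt.
So d_S_06 = 27.54, d_S_07 = 32.22, d_S_08 = 12.35 km.
Circle about each station: (x − 45.0)² + (y − 45.8)² = 27.54²; (x − 28.4)² + (y − 27.4)² = 32.22²; (x − 71.5)² + (y − 28.1)² = 12.35².
Subtracting the S_06 equation from the S_07 and S_08 equations removes the quadratic terms:
-33.2 x − 36.8 y = -2845.00
53.0 x − 35.4 y = 2385.15
Solving the 2×2 system: x ≈ 60.3, y ≈ 22.9 km.
Check against S_06 (with the unrounded x, y): √((x − 45.0)²+(y − 45.8)²) = 27.54 ≈ 27.54 km. ✓

60.3 km east, 22.9 km north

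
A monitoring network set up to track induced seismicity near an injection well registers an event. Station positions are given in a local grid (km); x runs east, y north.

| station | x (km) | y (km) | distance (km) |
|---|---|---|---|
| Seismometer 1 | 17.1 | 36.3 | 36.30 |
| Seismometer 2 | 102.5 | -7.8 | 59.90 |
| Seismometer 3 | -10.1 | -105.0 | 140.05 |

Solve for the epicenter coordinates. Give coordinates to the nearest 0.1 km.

Circle about each station: (x − 17.1)² + (y − 36.3)² = 36.30²; (x − 102.5)² + (y + 7.8)² = 59.90²; (x + 10.1)² + (y + 105.0)² = 140.05².
Subtracting the Seismometer 1 equation from the Seismometer 2 and Seismometer 3 equations removes the quadratic terms:
170.8 x − 88.2 y = 6686.67
-54.4 x − 282.6 y = -8779.40
Solving the 2×2 system: x ≈ 50.2, y ≈ 21.4 km.

(50.2, 21.4)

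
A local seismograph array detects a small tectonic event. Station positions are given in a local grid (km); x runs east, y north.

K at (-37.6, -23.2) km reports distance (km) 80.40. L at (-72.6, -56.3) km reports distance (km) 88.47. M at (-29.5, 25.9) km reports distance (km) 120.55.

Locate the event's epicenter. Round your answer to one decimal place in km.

Circle about each station: (x + 37.6)² + (y + 23.2)² = 80.40²; (x + 72.6)² + (y + 56.3)² = 88.47²; (x + 29.5)² + (y − 25.9)² = 120.55².
Subtracting pairs of circle equations eliminates x²+y² and gives linear equations (the radical axes):
-70.0 x − 66.2 y = 5125.67
16.2 x + 98.2 y = -8479.08
Solving the 2×2 system: x ≈ 10.0, y ≈ -88.0 km.
Check against K (with the unrounded x, y): √((x + 37.6)²+(y + 23.2)²) = 80.39 ≈ 80.40 km. ✓

x ≈ 10.0 km, y ≈ -88.0 km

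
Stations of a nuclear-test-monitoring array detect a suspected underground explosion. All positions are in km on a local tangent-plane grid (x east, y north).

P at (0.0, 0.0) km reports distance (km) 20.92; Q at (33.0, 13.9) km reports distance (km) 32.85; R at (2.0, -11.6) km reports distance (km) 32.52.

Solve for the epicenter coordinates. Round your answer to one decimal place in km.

Circle about each station: x² + y² = 20.92²; (x − 33.0)² + (y − 13.9)² = 32.85²; (x − 2.0)² + (y + 11.6)² = 32.52².
Subtracting pairs of circle equations eliminates x²+y² and gives linear equations (the radical axes):
66.0 x + 27.8 y = 640.73
4.0 x − 23.2 y = -481.34
Solving the 2×2 system: x ≈ 0.9, y ≈ 20.9 km.
Check against P (with the unrounded x, y): √(x²+y²) = 20.92 ≈ 20.92 km. ✓

x ≈ 0.9 km, y ≈ 20.9 km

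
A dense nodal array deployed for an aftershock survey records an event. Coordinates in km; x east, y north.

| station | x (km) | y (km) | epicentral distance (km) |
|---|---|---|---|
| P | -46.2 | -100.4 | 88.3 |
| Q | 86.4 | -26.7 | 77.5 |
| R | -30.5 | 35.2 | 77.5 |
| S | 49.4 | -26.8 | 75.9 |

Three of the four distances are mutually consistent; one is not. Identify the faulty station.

S

Solve using three stations at a time. Using P, Q, R (subtract circle equations pairwise → linear system) gives (x, y) ≈ (9.0, -31.5).
Distances from that point to each station vs reported:
  P: calculated 88.3 vs reported 88.3 → residual 0.0 km
  Q: calculated 77.5 vs reported 77.5 → residual 0.0 km
  R: calculated 77.5 vs reported 77.5 → residual 0.0 km
  S: calculated 40.6 vs reported 75.9 → residual 35.3 km
P, Q, R are mutually consistent (residuals ≈ 0); S is off by 35.3 km.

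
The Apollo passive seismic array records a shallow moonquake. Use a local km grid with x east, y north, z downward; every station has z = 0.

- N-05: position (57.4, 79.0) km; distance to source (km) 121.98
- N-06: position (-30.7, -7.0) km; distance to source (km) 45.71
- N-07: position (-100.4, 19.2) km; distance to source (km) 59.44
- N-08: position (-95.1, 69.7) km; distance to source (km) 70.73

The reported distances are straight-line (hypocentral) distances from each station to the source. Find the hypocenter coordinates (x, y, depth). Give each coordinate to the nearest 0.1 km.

x ≈ -48.2 km, y ≈ 24.7 km, depth ≈ 27.9 km

Each station gives a sphere (x−x_i)² + (y−y_i)² + z² = d_i² (stations at z=0).
Subtracting the N-05 sphere from N-06 and N-07: z² cancels, leaving linear equations in x and y:
-176.2 x − 172.0 y = 4245.45
-315.6 x − 119.6 y = 12259.05
Solving: x ≈ -48.203, y ≈ 24.697 km (keep extra digits for the depth step; rounded: -48.2, 24.7).
Then from the N-05 sphere: z² = 121.98² − (x − 57.4)² − (y − 79.0)² with x = -48.203, y = 24.697, so z ≈ 27.898 ≈ 27.9 km.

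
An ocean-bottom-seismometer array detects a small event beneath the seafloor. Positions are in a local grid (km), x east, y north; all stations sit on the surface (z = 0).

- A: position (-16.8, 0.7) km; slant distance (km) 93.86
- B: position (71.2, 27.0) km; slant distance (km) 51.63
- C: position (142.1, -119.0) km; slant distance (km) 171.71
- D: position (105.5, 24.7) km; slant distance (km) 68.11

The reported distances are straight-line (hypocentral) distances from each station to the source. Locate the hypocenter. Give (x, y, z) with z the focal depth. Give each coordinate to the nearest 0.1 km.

Each station gives a sphere (x−x_i)² + (y−y_i)² + z² = d_i² (stations at z=0).
Subtracting the A sphere from B and C: z² cancels, leaving linear equations in x and y:
176.0 x + 52.6 y = 11659.75
317.8 x − 239.4 y = 13396.06
Solving: x ≈ 59.404, y ≈ 22.901 km (keep extra digits for the depth step; rounded: 59.4, 22.9).
Then from the A sphere: z² = 93.86² − (x + 16.8)² − (y − 0.7)² with x = 59.404, y = 22.901, so z ≈ 50.098 ≈ 50.1 km.
Check against D (with the unrounded solution): distance 68.10 ≈ 68.11 km. ✓

x ≈ 59.4 km, y ≈ 22.9 km, depth ≈ 50.1 km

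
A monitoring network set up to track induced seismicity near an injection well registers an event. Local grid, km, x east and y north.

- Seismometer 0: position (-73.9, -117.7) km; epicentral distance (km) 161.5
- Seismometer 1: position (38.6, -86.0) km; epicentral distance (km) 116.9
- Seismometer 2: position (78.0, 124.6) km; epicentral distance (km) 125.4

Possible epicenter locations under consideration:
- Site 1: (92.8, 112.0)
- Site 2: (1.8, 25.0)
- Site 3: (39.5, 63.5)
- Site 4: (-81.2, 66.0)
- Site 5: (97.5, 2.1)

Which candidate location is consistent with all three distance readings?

For each candidate, compare |candidate − station| to the reported distance:
Site 1: residuals Seismometer 0 122.3, Seismometer 1 88.4, Seismometer 2 106.0 → max 122.3 km
Site 2: residuals Seismometer 0 0.0, Seismometer 1 0.0, Seismometer 2 0.0 → max 0.0 km
Site 3: residuals Seismometer 0 52.3, Seismometer 1 32.6, Seismometer 2 53.2 → max 53.2 km
Site 4: residuals Seismometer 0 22.3, Seismometer 1 76.6, Seismometer 2 44.2 → max 76.6 km
Site 5: residuals Seismometer 0 47.6, Seismometer 1 10.9, Seismometer 2 1.4 → max 47.6 km
Only Site 2 has all residuals ≈ 0.

Site 2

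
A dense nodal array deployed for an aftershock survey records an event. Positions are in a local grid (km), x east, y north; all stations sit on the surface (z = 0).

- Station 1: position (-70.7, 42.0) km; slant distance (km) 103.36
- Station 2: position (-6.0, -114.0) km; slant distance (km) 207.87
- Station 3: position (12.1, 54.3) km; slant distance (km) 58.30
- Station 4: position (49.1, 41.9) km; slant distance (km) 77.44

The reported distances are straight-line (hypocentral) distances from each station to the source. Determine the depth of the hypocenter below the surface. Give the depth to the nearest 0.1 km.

Each station gives a sphere (x−x_i)² + (y−y_i)² + z² = d_i² (stations at z=0).
Subtracting the Station 1 sphere from Station 2 and Station 3: z² cancels, leaving linear equations in x and y:
129.4 x − 312.0 y = -26257.14
165.6 x + 24.6 y = 3616.81
Solving: x ≈ 8.797, y ≈ 87.806 km (keep extra digits for the depth step; rounded: 8.8, 87.8).
Then from the Station 1 sphere: z² = 103.36² − (x + 70.7)² − (y − 42.0)² with x = 8.797, y = 87.806, so z ≈ 47.595 ≈ 47.6 km.

47.6 km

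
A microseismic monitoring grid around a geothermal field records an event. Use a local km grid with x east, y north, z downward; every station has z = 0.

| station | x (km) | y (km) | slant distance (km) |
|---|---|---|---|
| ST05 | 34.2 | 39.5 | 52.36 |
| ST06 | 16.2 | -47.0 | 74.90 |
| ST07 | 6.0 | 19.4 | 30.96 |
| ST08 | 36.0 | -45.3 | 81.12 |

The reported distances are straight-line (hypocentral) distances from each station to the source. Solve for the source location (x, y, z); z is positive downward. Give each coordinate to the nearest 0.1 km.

x ≈ -4.0 km, y ≈ 18.9 km, depth ≈ 29.3 km

Each station gives a sphere (x−x_i)² + (y−y_i)² + z² = d_i² (stations at z=0).
Subtracting the ST05 sphere from ST06 and ST07: z² cancels, leaving linear equations in x and y:
-36.0 x − 173.0 y = -3126.89
-56.4 x − 40.2 y = -534.48
Solving: x ≈ -3.999, y ≈ 18.907 km (keep extra digits for the depth step; rounded: -4.0, 18.9).
Then from the ST05 sphere: z² = 52.36² − (x − 34.2)² − (y − 39.5)² with x = -3.999, y = 18.907, so z ≈ 29.297 ≈ 29.3 km.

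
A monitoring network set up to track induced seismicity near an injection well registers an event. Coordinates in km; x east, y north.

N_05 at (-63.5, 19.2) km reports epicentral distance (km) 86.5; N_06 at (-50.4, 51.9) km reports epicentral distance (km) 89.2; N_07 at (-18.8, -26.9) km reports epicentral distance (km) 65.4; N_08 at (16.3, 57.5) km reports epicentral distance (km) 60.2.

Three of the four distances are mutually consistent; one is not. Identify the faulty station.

Solve using three stations at a time. Using N_05, N_06, N_08 (subtract circle equations pairwise → linear system) gives (x, y) ≈ (20.2, -2.6).
Distances from that point to each station vs reported:
  N_05: calculated 86.5 vs reported 86.5 → residual 0.0 km
  N_06: calculated 89.2 vs reported 89.2 → residual 0.0 km
  N_07: calculated 46.0 vs reported 65.4 → residual 19.4 km
  N_08: calculated 60.3 vs reported 60.2 → residual 0.1 km
N_05, N_06, N_08 are mutually consistent (residuals ≈ 0); N_07 is off by 19.4 km.

N_07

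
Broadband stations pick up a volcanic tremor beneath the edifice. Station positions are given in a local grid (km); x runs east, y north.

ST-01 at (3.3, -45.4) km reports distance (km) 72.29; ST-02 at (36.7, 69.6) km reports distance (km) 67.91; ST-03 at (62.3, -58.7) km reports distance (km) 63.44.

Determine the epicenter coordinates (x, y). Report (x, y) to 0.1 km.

Circle about each station: (x − 3.3)² + (y + 45.4)² = 72.29²; (x − 36.7)² + (y − 69.6)² = 67.91²; (x − 62.3)² + (y + 58.7)² = 63.44².
Subtracting the ST-01 equation from the ST-02 and ST-03 equations removes the quadratic terms:
66.8 x + 230.0 y = 4733.08
118.0 x − 26.6 y = 6456.14
Solving the 2×2 system: x ≈ 55.7, y ≈ 4.4 km.
Check against ST-01 (with the unrounded x, y): √((x − 3.3)²+(y + 45.4)²) = 72.29 ≈ 72.29 km. ✓

(55.7, 4.4)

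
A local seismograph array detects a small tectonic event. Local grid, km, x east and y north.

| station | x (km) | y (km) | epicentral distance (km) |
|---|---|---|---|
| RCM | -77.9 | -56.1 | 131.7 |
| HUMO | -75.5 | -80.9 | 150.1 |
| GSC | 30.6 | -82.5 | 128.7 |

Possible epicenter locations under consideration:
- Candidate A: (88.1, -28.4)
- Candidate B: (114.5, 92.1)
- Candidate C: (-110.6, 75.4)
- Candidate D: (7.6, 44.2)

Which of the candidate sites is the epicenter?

For each candidate, compare |candidate − station| to the reported distance:
Candidate A: residuals RCM 36.6, HUMO 21.7, GSC 49.8 → max 49.8 km
Candidate B: residuals RCM 111.2, HUMO 106.9, GSC 65.0 → max 111.2 km
Candidate C: residuals RCM 3.8, HUMO 10.1, GSC 83.1 → max 83.1 km
Candidate D: residuals RCM 0.1, HUMO 0.1, GSC 0.1 → max 0.1 km
Only Candidate D has all residuals ≈ 0.

Candidate D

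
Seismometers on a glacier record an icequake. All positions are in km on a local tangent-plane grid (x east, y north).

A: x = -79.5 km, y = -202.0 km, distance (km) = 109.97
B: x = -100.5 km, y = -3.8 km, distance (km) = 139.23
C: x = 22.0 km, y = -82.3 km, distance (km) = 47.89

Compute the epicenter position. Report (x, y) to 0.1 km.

Circle about each station: (x + 79.5)² + (y + 202.0)² = 109.97²; (x + 100.5)² + (y + 3.8)² = 139.23²; (x − 22.0)² + (y + 82.3)² = 47.89².
Subtracting the A equation from the B and C equations removes the quadratic terms:
-42.0 x + 396.4 y = -44301.15
203.0 x + 239.4 y = -30067.01
Solving the 2×2 system: x ≈ -14.5, y ≈ -113.3 km.

x ≈ -14.5 km, y ≈ -113.3 km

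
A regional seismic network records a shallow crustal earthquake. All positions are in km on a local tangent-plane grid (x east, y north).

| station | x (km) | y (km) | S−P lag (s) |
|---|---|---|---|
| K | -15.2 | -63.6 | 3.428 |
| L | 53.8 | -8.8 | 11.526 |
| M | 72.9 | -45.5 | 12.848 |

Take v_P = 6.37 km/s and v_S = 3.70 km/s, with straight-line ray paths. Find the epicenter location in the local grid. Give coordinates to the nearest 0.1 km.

Distance from S−P lag: d = Δt · v_P v_S / (v_P − v_S) = Δt · (6.37·3.70)/(6.37−3.70) ≈ 8.8273·Δt.
So d_K = 30.26, d_L = 101.74, d_M = 113.41 km.
Circle about each station: (x + 15.2)² + (y + 63.6)² = 30.26²; (x − 53.8)² + (y + 8.8)² = 101.74²; (x − 72.9)² + (y + 45.5)² = 113.41².
Subtracting pairs of circle equations eliminates x²+y² and gives linear equations (the radical axes):
138.0 x + 109.6 y = -10739.48
176.2 x + 36.2 y = -8837.50
Solving the 2×2 system: x ≈ -40.5, y ≈ -47.0 km.

(-40.5, -47.0)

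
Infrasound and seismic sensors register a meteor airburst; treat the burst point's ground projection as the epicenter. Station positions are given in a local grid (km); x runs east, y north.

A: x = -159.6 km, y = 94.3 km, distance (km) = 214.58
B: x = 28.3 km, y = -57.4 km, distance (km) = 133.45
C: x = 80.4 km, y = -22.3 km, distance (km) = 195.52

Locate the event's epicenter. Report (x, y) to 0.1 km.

Circle about each station: (x + 159.6)² + (y − 94.3)² = 214.58²; (x − 28.3)² + (y + 57.4)² = 133.45²; (x − 80.4)² + (y + 22.3)² = 195.52².
Subtracting the A equation from the B and C equations removes the quadratic terms:
375.8 x − 303.4 y = -2033.33
480.0 x − 233.2 y = -19586.69
Solving the 2×2 system: x ≈ -94.3, y ≈ -110.1 km.

(-94.3, -110.1)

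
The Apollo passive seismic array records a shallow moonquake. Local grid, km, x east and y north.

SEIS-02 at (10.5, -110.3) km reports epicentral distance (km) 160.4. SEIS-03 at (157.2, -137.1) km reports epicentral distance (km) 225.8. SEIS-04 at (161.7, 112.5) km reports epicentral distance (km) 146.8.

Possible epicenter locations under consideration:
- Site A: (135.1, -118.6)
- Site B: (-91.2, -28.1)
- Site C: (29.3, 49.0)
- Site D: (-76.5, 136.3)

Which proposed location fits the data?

Site C

For each candidate, compare |candidate − station| to the reported distance:
Site A: residuals SEIS-02 35.5, SEIS-03 197.0, SEIS-04 85.8 → max 197.0 km
Site B: residuals SEIS-02 29.6, SEIS-03 45.5, SEIS-04 142.6 → max 142.6 km
Site C: residuals SEIS-02 0.0, SEIS-03 0.0, SEIS-04 0.0 → max 0.0 km
Site D: residuals SEIS-02 101.1, SEIS-03 133.9, SEIS-04 92.6 → max 133.9 km
Only Site C has all residuals ≈ 0.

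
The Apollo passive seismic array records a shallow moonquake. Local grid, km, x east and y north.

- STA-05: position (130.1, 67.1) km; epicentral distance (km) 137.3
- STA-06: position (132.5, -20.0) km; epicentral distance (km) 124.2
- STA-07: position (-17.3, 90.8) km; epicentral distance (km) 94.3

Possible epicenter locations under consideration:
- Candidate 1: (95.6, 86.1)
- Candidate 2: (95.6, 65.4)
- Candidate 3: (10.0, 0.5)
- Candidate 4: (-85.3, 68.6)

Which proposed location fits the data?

Candidate 3

For each candidate, compare |candidate − station| to the reported distance:
Candidate 1: residuals STA-05 97.9, STA-06 11.9, STA-07 18.7 → max 97.9 km
Candidate 2: residuals STA-05 102.8, STA-06 31.2, STA-07 21.4 → max 102.8 km
Candidate 3: residuals STA-05 0.0, STA-06 0.0, STA-07 0.0 → max 0.0 km
Candidate 4: residuals STA-05 78.1, STA-06 110.9, STA-07 22.8 → max 110.9 km
Only Candidate 3 has all residuals ≈ 0.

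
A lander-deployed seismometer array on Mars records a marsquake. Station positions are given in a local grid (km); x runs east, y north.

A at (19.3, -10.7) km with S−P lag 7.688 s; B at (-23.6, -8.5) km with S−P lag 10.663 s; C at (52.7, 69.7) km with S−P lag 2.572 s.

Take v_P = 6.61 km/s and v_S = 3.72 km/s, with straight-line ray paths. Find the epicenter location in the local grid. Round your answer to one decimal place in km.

Distance from S−P lag: d = Δt · v_P v_S / (v_P − v_S) = Δt · (6.61·3.72)/(6.61−3.72) ≈ 8.5084·Δt.
So d_A = 65.41, d_B = 90.72, d_C = 21.88 km.
Circle about each station: (x − 19.3)² + (y + 10.7)² = 65.41²; (x + 23.6)² + (y + 8.5)² = 90.72²; (x − 52.7)² + (y − 69.7)² = 21.88².
Subtracting the A equation from the B and C equations removes the quadratic terms:
-85.8 x + 4.4 y = -3809.42
66.8 x + 160.8 y = 10948.13
Solving the 2×2 system: x ≈ 46.9, y ≈ 48.6 km.
Check against A (with the unrounded x, y): √((x − 19.3)²+(y + 10.7)²) = 65.41 ≈ 65.41 km. ✓

(46.9, 48.6)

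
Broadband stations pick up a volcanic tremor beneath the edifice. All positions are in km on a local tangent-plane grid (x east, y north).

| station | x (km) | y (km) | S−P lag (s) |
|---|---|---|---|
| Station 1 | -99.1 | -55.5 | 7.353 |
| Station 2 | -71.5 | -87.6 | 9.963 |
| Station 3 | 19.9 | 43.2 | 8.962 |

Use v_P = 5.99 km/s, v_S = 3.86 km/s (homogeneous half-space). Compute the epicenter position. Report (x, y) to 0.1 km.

Distance from S−P lag: d = Δt · v_P v_S / (v_P − v_S) = Δt · (5.99·3.86)/(5.99−3.86) ≈ 10.8551·Δt.
So d_Station 1 = 79.82, d_Station 2 = 108.15, d_Station 3 = 97.28 km.
Circle about each station: (x + 99.1)² + (y + 55.5)² = 79.82²; (x + 71.5)² + (y + 87.6)² = 108.15²; (x − 19.9)² + (y − 43.2)² = 97.28².
Subtracting pairs of circle equations eliminates x²+y² and gives linear equations (the radical axes):
55.2 x − 64.2 y = -5440.24
238.0 x + 197.4 y = -13730.98
Solving the 2×2 system: x ≈ -74.7, y ≈ 20.5 km.

(-74.7, 20.5)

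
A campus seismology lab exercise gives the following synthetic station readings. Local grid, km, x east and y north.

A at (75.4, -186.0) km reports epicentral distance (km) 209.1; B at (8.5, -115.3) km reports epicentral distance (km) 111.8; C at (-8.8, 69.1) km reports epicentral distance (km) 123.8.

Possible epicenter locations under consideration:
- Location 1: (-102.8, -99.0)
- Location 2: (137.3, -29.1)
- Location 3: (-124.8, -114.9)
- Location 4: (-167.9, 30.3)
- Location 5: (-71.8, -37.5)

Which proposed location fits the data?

Location 5

For each candidate, compare |candidate − station| to the reported distance:
Location 1: residuals A 10.8, B 0.7, C 68.8 → max 68.8 km
Location 2: residuals A 40.4, B 43.2, C 52.2 → max 52.2 km
Location 3: residuals A 3.4, B 21.5, C 93.7 → max 93.7 km
Location 4: residuals A 116.4, B 116.9, C 40.0 → max 116.9 km
Location 5: residuals A 0.0, B 0.0, C 0.0 → max 0.0 km
Only Location 5 has all residuals ≈ 0.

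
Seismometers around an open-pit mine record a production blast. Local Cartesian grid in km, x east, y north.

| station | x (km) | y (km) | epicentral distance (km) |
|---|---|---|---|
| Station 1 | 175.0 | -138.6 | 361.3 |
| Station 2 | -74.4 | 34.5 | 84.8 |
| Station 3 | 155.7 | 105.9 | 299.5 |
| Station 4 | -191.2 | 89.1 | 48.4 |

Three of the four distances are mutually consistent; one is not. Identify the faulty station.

Station 1

Solve using three stations at a time. Using Station 2, Station 3, Station 4 (subtract circle equations pairwise → linear system) gives (x, y) ≈ (-143.0, 84.3).
Distances from that point to each station vs reported:
  Station 1: calculated 388.4 vs reported 361.3 → residual 27.1 km
  Station 2: calculated 84.8 vs reported 84.8 → residual 0.0 km
  Station 3: calculated 299.5 vs reported 299.5 → residual 0.0 km
  Station 4: calculated 48.4 vs reported 48.4 → residual 0.0 km
Station 2, Station 3, Station 4 are mutually consistent (residuals ≈ 0); Station 1 is off by 27.1 km.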